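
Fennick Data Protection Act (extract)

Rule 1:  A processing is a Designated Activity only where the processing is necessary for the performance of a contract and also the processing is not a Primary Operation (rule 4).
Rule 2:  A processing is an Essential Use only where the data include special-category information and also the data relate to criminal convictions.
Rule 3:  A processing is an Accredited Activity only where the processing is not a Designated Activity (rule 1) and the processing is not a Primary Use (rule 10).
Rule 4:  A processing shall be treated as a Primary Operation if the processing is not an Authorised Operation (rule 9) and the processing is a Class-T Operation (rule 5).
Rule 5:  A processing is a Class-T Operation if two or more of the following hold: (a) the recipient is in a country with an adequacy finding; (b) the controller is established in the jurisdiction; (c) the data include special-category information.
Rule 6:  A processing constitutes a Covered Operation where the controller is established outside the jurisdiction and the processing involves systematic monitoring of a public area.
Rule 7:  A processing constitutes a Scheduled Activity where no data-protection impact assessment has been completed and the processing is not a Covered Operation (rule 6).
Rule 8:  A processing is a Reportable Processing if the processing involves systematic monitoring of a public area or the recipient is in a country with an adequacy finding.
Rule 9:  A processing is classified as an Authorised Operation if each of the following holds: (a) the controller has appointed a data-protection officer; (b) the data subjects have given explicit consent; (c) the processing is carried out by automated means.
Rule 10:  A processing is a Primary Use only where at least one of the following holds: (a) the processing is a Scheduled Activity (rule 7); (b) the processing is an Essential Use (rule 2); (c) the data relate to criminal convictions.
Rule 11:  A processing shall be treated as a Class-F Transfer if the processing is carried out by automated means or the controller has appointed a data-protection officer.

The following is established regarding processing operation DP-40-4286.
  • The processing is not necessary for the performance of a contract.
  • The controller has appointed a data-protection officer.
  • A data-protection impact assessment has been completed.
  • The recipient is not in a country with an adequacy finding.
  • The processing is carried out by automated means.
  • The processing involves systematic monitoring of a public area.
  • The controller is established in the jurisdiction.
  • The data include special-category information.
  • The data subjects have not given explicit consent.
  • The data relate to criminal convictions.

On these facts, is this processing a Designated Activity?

No

Under rule 9: the controller has appointed a data-protection officer? yes; and the data subjects have given explicit consent? no; and the processing is carried out by automated means? yes. So the processing is not an Authorised Operation.
Under rule 5: the recipient is in a country with an adequacy finding? no; the controller is established in the jurisdiction? yes; the data include special-category information? yes — 2 of 3 hold (need ≥2) → satisfied.
Under rule 4: not an Authorised Operation (rule 9)? yes; and Class-T Operation (rule 5)? yes. So the processing is a Primary Operation.
Under rule 1: the processing is necessary for the performance of a contract? no; and not a Primary Operation (rule 4)? no. So the processing is not a Designated Activity.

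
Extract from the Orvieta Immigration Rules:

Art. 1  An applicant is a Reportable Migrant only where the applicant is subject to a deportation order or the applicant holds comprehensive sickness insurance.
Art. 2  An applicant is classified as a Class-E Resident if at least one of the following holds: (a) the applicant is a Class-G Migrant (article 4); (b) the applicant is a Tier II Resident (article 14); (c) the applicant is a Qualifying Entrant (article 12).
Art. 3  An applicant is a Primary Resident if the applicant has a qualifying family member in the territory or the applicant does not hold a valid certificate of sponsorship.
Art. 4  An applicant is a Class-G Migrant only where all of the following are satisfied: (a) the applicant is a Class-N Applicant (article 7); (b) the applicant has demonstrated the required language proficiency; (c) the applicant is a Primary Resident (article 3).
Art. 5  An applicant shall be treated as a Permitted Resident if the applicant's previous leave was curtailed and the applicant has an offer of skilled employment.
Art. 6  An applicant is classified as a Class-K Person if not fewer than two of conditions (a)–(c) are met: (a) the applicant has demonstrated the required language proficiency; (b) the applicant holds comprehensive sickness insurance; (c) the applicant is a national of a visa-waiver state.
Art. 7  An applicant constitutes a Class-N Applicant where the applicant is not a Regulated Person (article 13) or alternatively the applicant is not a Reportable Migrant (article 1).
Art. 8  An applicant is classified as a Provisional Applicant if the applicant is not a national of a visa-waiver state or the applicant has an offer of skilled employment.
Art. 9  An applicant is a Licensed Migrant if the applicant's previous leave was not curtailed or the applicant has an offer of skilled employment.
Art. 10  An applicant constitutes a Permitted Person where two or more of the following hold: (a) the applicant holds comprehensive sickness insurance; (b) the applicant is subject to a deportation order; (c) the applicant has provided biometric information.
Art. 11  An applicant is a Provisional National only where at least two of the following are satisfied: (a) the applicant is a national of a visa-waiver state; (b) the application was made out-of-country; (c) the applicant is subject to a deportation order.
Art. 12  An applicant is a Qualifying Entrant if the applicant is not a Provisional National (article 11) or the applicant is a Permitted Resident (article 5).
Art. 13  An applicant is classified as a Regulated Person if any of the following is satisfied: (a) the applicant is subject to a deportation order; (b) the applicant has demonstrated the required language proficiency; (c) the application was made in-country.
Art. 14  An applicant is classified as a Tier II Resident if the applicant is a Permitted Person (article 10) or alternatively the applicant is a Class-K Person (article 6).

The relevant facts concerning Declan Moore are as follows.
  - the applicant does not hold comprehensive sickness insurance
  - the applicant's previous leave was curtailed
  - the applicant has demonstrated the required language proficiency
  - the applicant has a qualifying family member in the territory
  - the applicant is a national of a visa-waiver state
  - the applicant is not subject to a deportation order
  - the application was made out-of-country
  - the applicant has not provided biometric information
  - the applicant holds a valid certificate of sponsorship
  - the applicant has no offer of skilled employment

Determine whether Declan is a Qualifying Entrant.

No

article 11 — Provisional National: the applicant is a national of a visa-waiver state? yes; the application was made out-of-country? yes; the applicant is subject to a deportation order? no — 2 of 3 hold (need ≥2) → satisfied.
article 5 — Permitted Resident: [the applicant's previous leave was curtailed? yes] AND [the applicant has an offer of skilled employment? no] → not satisfied.
article 12 — Qualifying Entrant: [not a Provisional National (article 11)? no] OR [Permitted Resident (article 5)? no] → not satisfied.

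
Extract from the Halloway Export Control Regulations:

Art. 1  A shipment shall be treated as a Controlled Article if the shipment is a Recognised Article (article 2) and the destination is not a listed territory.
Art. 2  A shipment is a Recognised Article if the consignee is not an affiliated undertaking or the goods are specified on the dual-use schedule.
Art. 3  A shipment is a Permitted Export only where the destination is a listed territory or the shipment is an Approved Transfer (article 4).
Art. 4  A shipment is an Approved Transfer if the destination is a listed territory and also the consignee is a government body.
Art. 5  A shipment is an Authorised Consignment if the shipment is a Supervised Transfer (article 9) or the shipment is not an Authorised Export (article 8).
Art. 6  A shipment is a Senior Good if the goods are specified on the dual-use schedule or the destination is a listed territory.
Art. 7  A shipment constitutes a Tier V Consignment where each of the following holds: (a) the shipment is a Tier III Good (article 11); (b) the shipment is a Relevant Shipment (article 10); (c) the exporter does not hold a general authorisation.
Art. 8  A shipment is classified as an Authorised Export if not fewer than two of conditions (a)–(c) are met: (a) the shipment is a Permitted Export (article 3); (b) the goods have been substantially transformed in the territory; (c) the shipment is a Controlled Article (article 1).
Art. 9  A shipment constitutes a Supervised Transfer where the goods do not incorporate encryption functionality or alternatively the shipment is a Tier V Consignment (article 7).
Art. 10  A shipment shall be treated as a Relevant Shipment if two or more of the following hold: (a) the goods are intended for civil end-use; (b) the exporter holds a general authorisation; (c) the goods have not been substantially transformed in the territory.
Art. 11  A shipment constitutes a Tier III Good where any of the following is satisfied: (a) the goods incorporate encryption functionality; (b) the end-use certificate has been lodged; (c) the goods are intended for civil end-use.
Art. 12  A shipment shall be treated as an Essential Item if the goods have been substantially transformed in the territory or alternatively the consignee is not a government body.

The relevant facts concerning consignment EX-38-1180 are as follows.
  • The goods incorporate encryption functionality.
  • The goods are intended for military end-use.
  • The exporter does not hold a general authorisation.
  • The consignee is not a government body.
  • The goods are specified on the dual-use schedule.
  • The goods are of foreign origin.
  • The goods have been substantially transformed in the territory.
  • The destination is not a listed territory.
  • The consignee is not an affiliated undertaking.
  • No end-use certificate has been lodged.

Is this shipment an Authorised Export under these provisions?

article 4 — Approved Transfer: [the destination is a listed territory? no] AND [the consignee is a government body? no] → not satisfied.
article 3 — Permitted Export: [the destination is a listed territory? no] OR [Approved Transfer (article 4)? no] → not satisfied.
article 2 — Recognised Article: [the consignee is not an affiliated undertaking? yes] OR [the goods are specified on the dual-use schedule? yes] → satisfied.
article 1 — Controlled Article: [Recognised Article (article 2)? yes] AND [the destination is not a listed territory? yes] → satisfied.
article 8 — Authorised Export: Permitted Export (article 3)? no; the goods have been substantially transformed in the territory? yes; Controlled Article (article 1)? yes — 2 of 3 hold (need ≥2) → satisfied.

Yes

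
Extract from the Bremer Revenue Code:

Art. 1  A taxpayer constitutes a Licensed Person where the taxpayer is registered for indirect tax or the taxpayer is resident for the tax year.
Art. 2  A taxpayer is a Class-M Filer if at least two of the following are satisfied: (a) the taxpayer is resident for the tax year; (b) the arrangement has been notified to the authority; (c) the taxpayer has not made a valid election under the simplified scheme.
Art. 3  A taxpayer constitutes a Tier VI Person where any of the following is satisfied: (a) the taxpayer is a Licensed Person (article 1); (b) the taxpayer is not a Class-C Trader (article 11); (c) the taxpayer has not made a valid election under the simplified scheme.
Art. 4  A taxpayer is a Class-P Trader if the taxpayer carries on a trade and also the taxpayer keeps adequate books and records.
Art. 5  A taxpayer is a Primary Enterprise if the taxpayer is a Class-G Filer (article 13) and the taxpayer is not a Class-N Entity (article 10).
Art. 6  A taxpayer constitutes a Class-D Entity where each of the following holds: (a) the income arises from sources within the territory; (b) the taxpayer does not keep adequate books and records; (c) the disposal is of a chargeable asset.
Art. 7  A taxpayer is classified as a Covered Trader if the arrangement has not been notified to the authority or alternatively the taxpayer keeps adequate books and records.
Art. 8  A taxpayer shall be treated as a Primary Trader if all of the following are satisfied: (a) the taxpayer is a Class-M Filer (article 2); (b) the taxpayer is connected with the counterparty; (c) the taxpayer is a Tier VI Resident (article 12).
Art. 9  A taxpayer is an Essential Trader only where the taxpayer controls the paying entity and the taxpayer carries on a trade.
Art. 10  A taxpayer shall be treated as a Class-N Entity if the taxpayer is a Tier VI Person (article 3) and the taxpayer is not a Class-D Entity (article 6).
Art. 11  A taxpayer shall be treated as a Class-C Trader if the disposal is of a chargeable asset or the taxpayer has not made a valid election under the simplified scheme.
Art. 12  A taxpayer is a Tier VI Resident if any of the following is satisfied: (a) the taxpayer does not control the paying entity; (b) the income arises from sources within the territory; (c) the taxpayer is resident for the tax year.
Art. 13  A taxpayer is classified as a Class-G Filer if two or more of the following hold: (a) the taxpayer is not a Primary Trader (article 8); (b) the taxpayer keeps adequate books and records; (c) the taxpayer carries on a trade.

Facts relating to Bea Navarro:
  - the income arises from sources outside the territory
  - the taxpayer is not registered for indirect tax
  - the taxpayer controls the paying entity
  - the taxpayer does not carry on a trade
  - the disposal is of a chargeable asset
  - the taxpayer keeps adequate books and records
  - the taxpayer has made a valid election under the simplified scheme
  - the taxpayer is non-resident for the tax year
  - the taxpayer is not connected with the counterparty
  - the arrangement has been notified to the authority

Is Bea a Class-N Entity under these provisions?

No

article 1 — Licensed Person: [the taxpayer is registered for indirect tax? no] OR [the taxpayer is resident for the tax year? no] → not satisfied.
article 11 — Class-C Trader: [the disposal is of a chargeable asset? yes] OR [the taxpayer has not made a valid election under the simplified scheme? no] → satisfied.
article 3 — Tier VI Person: [Licensed Person (article 1)? no] OR [not a Class-C Trader (article 11)? no] OR [the taxpayer has not made a valid election under the simplified scheme? no] → not satisfied.
article 6 — Class-D Entity: [the income arises from sources within the territory? no] AND [the taxpayer does not keep adequate books and records? no] AND [the disposal is of a chargeable asset? yes] → not satisfied.
article 10 — Class-N Entity: [Tier VI Person (article 3)? no] AND [not a Class-D Entity (article 6)? yes] → not satisfied.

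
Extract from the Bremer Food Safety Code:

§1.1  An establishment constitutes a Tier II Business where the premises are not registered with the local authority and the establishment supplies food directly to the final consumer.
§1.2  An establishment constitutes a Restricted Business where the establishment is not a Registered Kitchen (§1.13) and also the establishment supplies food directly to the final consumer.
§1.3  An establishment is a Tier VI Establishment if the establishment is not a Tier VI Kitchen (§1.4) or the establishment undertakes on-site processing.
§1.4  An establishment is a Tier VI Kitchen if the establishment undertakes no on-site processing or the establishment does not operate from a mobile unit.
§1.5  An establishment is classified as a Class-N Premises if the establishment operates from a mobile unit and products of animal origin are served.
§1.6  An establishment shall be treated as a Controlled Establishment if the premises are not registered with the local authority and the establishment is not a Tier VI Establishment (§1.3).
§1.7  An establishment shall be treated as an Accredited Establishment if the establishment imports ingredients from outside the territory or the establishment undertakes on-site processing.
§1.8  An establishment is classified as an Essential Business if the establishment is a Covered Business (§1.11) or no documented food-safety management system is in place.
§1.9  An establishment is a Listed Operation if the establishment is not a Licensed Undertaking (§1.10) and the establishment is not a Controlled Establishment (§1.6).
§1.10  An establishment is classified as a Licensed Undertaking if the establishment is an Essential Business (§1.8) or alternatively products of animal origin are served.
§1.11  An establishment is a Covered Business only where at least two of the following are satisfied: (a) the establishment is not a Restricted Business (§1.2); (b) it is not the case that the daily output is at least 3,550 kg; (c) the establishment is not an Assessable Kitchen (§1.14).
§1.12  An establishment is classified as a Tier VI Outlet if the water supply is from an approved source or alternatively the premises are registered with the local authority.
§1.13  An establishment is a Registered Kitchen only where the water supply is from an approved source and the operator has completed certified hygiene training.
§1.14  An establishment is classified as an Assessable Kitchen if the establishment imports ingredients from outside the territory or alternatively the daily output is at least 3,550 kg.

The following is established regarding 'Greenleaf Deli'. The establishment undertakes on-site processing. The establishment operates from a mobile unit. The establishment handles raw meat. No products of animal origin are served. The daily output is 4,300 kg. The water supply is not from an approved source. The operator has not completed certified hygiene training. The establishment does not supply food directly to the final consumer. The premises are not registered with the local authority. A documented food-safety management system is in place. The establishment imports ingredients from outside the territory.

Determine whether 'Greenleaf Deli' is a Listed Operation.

Yes

§1.13 — Registered Kitchen: [the water supply is from an approved source? no] AND [the operator has completed certified hygiene training? no] → not satisfied.
§1.2 — Restricted Business: [not a Registered Kitchen (§1.13)? yes] AND [the establishment supplies food directly to the final consumer? no] → not satisfied.
§1.14 — Assessable Kitchen: [the establishment imports ingredients from outside the territory? yes] OR [daily output: 4,300 kg ≥ 3,550 kg? yes] → satisfied.
§1.11 — Covered Business: not a Restricted Business (§1.2)? yes; daily output: 4,300 kg ≥ 3,550 kg? yes, so negated condition no; not an Assessable Kitchen (§1.14)? no — 1 of 3 hold (need ≥2) → not satisfied.
§1.8 — Essential Business: [Covered Business (§1.11)? no] OR [no documented food-safety management system is in place? no] → not satisfied.
§1.10 — Licensed Undertaking: [Essential Business (§1.8)? no] OR [products of animal origin are served? no] → not satisfied.
§1.4 — Tier VI Kitchen: [the establishment undertakes no on-site processing? no] OR [the establishment does not operate from a mobile unit? no] → not satisfied.
§1.3 — Tier VI Establishment: [not a Tier VI Kitchen (§1.4)? yes] OR [the establishment undertakes on-site processing? yes] → satisfied.
§1.6 — Controlled Establishment: [the premises are not registered with the local authority? yes] AND [not a Tier VI Establishment (§1.3)? no] → not satisfied.
§1.9 — Listed Operation: [not a Licensed Undertaking (§1.10)? yes] AND [not a Controlled Establishment (§1.6)? yes] → satisfied.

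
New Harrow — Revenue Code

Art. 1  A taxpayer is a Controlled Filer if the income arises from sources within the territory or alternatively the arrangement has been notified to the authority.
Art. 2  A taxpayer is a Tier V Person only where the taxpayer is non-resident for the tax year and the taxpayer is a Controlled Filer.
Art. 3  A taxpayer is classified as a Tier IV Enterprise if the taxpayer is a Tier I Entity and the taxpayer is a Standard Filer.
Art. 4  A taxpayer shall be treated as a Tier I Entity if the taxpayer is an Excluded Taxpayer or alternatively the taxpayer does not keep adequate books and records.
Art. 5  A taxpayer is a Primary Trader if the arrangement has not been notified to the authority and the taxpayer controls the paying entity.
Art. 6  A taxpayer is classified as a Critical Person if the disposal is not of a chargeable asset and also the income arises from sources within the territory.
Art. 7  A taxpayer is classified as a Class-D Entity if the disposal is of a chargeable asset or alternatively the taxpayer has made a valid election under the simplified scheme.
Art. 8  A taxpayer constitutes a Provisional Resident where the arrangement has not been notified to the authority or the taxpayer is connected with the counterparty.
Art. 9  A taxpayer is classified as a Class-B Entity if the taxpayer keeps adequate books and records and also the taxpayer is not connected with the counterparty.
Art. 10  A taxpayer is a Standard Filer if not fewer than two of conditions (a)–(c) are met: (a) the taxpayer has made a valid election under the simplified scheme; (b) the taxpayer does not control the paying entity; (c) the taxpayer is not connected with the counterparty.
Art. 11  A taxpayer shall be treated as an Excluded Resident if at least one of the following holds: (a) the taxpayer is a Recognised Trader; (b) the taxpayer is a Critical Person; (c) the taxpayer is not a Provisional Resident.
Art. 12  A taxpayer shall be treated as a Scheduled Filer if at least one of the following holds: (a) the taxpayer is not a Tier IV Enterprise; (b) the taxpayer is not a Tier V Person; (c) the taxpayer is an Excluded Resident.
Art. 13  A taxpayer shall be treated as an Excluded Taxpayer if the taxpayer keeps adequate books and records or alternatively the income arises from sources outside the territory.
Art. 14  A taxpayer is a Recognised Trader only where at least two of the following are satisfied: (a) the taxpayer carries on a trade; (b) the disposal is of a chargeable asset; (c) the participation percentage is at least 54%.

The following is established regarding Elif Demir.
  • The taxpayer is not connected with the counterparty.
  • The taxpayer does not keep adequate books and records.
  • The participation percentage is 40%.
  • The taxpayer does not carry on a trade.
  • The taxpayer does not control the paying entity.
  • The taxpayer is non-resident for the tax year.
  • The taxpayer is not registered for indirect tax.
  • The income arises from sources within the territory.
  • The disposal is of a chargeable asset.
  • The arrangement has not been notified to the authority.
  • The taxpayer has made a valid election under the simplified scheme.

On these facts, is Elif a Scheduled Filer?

article 13 — Excluded Taxpayer: [the taxpayer keeps adequate books and records? no] OR [the income arises from sources outside the territory? no] → not satisfied.
article 4 — Tier I Entity: [Excluded Taxpayer (article 13)? no] OR [the taxpayer does not keep adequate books and records? yes] → satisfied.
article 10 — Standard Filer: the taxpayer has made a valid election under the simplified scheme? yes; the taxpayer does not control the paying entity? yes; the taxpayer is not connected with the counterparty? yes — 3 of 3 hold (need ≥2) → satisfied.
article 3 — Tier IV Enterprise: [Tier I Entity (article 4)? yes] AND [Standard Filer (article 10)? yes] → satisfied.
article 1 — Controlled Filer: [the income arises from sources within the territory? yes] OR [the arrangement has been notified to the authority? no] → satisfied.
article 2 — Tier V Person: [the taxpayer is non-resident for the tax year? yes] AND [Controlled Filer (article 1)? yes] → satisfied.
article 14 — Recognised Trader: the taxpayer carries on a trade? no; the disposal is of a chargeable asset? yes; participation percentage: 40% ≥ 54%? no — 1 of 3 hold (need ≥2) → not satisfied.
article 6 — Critical Person: [the disposal is not of a chargeable asset? no] AND [the income arises from sources within the territory? yes] → not satisfied.
article 8 — Provisional Resident: [the arrangement has not been notified to the authority? yes] OR [the taxpayer is connected with the counterparty? no] → satisfied.
article 11 — Excluded Resident: [Recognised Trader (article 14)? no] OR [Critical Person (article 6)? no] OR [not a Provisional Resident (article 8)? no] → not satisfied.
article 12 — Scheduled Filer: [not a Tier IV Enterprise (article 3)? no] OR [not a Tier V Person (article 2)? no] OR [Excluded Resident (article 11)? no] → not satisfied.

No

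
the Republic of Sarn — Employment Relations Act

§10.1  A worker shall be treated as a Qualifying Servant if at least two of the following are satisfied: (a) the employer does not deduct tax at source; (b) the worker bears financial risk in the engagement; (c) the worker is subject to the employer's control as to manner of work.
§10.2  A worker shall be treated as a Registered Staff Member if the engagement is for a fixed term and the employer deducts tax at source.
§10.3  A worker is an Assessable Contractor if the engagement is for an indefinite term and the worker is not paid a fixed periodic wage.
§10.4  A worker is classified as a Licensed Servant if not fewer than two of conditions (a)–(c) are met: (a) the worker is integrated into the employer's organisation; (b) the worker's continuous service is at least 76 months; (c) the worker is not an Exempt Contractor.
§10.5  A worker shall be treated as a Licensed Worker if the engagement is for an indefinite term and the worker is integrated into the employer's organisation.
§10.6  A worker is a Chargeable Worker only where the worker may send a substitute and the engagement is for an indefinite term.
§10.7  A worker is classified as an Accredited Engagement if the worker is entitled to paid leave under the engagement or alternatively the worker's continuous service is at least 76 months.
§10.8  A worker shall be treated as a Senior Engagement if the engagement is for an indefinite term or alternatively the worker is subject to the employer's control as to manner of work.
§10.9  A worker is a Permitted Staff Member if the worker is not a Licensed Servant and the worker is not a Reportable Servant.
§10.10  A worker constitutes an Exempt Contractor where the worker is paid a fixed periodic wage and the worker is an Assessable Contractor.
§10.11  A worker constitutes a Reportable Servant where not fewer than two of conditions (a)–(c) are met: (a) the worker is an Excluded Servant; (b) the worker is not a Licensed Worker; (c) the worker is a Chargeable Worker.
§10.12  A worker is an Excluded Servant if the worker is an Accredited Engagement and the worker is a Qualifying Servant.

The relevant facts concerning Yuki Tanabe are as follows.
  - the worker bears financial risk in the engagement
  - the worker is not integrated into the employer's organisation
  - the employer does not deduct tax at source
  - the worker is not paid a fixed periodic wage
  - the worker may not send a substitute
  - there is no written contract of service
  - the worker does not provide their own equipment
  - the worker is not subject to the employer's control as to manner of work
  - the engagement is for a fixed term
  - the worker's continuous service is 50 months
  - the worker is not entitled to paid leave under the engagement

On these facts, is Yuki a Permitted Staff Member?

Under §10.3: the engagement is for an indefinite term? no; and the worker is not paid a fixed periodic wage? yes. So the worker is not an Assessable Contractor.
Under §10.10: the worker is paid a fixed periodic wage? no; and Assessable Contractor (§10.3)? no. So the worker is not an Exempt Contractor.
Under §10.4: the worker is integrated into the employer's organisation? no; worker's continuous service: 50 months ≥ 76 months? no; not an Exempt Contractor (§10.10)? yes — 1 of 3 hold (need ≥2) → not satisfied.
Under §10.7: the worker is entitled to paid leave under the engagement? no; or worker's continuous service: 50 months ≥ 76 months? no. So the worker is not an Accredited Engagement.
Under §10.1: the employer does not deduct tax at source? yes; the worker bears financial risk in the engagement? yes; the worker is subject to the employer's control as to manner of work? no — 2 of 3 hold (need ≥2) → satisfied.
Under §10.12: Accredited Engagement (§10.7)? no; and Qualifying Servant (§10.1)? yes. So the worker is not an Excluded Servant.
Under §10.5: the engagement is for an indefinite term? no; and the worker is integrated into the employer's organisation? no. So the worker is not a Licensed Worker.
Under §10.6: the worker may send a substitute? no; and the engagement is for an indefinite term? no. So the worker is not a Chargeable Worker.
Under §10.11: Excluded Servant (§10.12)? no; not a Licensed Worker (§10.5)? yes; Chargeable Worker (§10.6)? no — 1 of 3 hold (need ≥2) → not satisfied.
Under §10.9: not a Licensed Servant (§10.4)? yes; and not a Reportable Servant (§10.11)? yes. So the worker is a Permitted Staff Member.

Yes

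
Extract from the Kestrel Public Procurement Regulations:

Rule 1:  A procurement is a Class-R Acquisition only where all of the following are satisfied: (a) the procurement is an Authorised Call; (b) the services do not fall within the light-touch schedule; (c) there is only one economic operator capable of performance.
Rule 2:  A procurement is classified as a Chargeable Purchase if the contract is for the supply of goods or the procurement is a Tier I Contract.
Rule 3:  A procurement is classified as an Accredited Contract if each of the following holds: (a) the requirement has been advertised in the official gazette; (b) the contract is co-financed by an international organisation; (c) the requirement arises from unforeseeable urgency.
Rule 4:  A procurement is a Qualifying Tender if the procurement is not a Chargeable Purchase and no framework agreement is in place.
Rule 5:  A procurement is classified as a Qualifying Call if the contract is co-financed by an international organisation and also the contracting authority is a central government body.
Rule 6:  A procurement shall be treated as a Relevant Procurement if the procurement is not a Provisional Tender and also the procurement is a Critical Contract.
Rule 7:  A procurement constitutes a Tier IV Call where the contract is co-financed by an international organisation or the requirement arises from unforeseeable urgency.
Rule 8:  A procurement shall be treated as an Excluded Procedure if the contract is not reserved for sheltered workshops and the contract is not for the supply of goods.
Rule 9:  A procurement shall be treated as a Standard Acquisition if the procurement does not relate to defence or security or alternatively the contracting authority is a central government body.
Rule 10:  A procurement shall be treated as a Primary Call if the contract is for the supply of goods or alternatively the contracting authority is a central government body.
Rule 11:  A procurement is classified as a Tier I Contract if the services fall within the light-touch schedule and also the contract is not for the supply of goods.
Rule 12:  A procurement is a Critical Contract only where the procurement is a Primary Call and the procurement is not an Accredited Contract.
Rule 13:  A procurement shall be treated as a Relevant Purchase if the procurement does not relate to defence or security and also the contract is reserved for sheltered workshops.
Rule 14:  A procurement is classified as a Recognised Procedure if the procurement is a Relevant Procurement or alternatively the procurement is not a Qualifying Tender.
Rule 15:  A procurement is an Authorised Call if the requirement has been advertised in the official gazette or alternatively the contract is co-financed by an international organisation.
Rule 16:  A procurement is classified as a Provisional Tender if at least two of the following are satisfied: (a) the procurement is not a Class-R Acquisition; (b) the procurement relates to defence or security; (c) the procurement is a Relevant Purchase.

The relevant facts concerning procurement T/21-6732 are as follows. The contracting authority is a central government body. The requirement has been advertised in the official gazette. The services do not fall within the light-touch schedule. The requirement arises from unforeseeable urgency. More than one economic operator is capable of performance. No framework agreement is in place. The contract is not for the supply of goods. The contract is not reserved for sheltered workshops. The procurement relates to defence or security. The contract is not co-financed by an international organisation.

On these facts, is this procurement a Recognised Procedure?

No

Under rule 15: the requirement has been advertised in the official gazette? yes; or the contract is co-financed by an international organisation? no. So the procurement is an Authorised Call.
Under rule 1: Authorised Call (rule 15)? yes; and the services do not fall within the light-touch schedule? yes; and there is only one economic operator capable of performance? no. So the procurement is not a Class-R Acquisition.
Under rule 13: the procurement does not relate to defence or security? no; and the contract is reserved for sheltered workshops? no. So the procurement is not a Relevant Purchase.
Under rule 16: not a Class-R Acquisition (rule 1)? yes; the procurement relates to defence or security? yes; Relevant Purchase (rule 13)? no — 2 of 3 hold (need ≥2) → satisfied.
Under rule 10: the contract is for the supply of goods? no; or the contracting authority is a central government body? yes. So the procurement is a Primary Call.
Under rule 3: the requirement has been advertised in the official gazette? yes; and the contract is co-financed by an international organisation? no; and the requirement arises from unforeseeable urgency? yes. So the procurement is not an Accredited Contract.
Under rule 12: Primary Call (rule 10)? yes; and not an Accredited Contract (rule 3)? yes. So the procurement is a Critical Contract.
Under rule 6: not a Provisional Tender (rule 16)? no; and Critical Contract (rule 12)? yes. So the procurement is not a Relevant Procurement.
Under rule 11: the services fall within the light-touch schedule? no; and the contract is not for the supply of goods? yes. So the procurement is not a Tier I Contract.
Under rule 2: the contract is for the supply of goods? no; or Tier I Contract (rule 11)? no. So the procurement is not a Chargeable Purchase.
Under rule 4: not a Chargeable Purchase (rule 2)? yes; and no framework agreement is in place? yes. So the procurement is a Qualifying Tender.
Under rule 14: Relevant Procurement (rule 6)? no; or not a Qualifying Tender (rule 4)? no. So the procurement is not a Recognised Procedure.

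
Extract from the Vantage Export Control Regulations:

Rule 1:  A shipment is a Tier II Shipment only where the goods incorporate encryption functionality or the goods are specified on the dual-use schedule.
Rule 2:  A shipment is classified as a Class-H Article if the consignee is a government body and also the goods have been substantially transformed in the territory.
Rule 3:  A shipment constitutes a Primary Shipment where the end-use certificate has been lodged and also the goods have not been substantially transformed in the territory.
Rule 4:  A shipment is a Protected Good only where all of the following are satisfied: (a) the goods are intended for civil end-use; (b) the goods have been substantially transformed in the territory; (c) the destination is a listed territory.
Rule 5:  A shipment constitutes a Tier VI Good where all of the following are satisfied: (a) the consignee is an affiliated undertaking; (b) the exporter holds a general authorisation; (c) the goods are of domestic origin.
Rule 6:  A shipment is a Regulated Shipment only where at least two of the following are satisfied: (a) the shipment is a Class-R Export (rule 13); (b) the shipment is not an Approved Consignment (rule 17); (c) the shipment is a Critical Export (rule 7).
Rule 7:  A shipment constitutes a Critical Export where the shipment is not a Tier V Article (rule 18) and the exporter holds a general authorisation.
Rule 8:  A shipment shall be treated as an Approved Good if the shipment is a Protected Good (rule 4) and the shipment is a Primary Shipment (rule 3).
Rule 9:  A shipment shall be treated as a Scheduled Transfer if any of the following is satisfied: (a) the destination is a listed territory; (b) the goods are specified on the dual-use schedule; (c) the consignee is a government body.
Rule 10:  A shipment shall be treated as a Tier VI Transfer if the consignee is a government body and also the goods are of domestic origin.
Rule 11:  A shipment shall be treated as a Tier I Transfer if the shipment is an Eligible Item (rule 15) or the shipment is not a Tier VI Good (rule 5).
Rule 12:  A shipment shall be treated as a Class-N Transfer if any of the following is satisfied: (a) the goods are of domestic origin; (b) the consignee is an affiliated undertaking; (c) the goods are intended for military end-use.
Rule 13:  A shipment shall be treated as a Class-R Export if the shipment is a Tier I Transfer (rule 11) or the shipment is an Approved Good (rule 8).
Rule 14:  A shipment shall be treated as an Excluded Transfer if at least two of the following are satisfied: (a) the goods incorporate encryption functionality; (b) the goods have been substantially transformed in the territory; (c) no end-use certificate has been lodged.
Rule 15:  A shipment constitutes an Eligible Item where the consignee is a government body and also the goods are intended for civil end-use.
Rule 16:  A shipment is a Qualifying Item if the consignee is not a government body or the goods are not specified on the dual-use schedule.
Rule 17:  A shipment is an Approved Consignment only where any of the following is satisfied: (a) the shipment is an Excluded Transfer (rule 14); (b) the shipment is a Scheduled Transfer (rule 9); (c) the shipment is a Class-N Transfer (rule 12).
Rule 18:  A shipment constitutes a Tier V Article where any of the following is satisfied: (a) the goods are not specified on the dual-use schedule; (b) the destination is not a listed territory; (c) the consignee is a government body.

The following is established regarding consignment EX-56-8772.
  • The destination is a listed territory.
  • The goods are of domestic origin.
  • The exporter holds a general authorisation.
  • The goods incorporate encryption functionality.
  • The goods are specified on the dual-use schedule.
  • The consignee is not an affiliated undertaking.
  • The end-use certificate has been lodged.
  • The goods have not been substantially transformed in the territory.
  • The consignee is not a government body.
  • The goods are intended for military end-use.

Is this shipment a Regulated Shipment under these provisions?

rule 15 — Eligible Item: [the consignee is a government body? no] AND [the goods are intended for civil end-use? no] → not satisfied.
rule 5 — Tier VI Good: [the consignee is an affiliated undertaking? no] AND [the exporter holds a general authorisation? yes] AND [the goods are of domestic origin? yes] → not satisfied.
rule 11 — Tier I Transfer: [Eligible Item (rule 15)? no] OR [not a Tier VI Good (rule 5)? yes] → satisfied.
rule 4 — Protected Good: [the goods are intended for civil end-use? no] AND [the goods have been substantially transformed in the territory? no] AND [the destination is a listed territory? yes] → not satisfied.
rule 3 — Primary Shipment: [the end-use certificate has been lodged? yes] AND [the goods have not been substantially transformed in the territory? yes] → satisfied.
rule 8 — Approved Good: [Protected Good (rule 4)? no] AND [Primary Shipment (rule 3)? yes] → not satisfied.
rule 13 — Class-R Export: [Tier I Transfer (rule 11)? yes] OR [Approved Good (rule 8)? no] → satisfied.
rule 14 — Excluded Transfer: the goods incorporate encryption functionality? yes; the goods have been substantially transformed in the territory? no; no end-use certificate has been lodged? no — 1 of 3 hold (need ≥2) → not satisfied.
rule 9 — Scheduled Transfer: [the destination is a listed territory? yes] OR [the goods are specified on the dual-use schedule? yes] OR [the consignee is a government body? no] → satisfied.
rule 12 — Class-N Transfer: [the goods are of domestic origin? yes] OR [the consignee is an affiliated undertaking? no] OR [the goods are intended for military end-use? yes] → satisfied.
rule 17 — Approved Consignment: [Excluded Transfer (rule 14)? no] OR [Scheduled Transfer (rule 9)? yes] OR [Class-N Transfer (rule 12)? yes] → satisfied.
rule 18 — Tier V Article: [the goods are not specified on the dual-use schedule? no] OR [the destination is not a listed territory? no] OR [the consignee is a government body? no] → not satisfied.
rule 7 — Critical Export: [not a Tier V Article (rule 18)? yes] AND [the exporter holds a general authorisation? yes] → satisfied.
rule 6 — Regulated Shipment: Class-R Export (rule 13)? yes; not an Approved Consignment (rule 17)? no; Critical Export (rule 7)? yes — 2 of 3 hold (need ≥2) → satisfied.

Yes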